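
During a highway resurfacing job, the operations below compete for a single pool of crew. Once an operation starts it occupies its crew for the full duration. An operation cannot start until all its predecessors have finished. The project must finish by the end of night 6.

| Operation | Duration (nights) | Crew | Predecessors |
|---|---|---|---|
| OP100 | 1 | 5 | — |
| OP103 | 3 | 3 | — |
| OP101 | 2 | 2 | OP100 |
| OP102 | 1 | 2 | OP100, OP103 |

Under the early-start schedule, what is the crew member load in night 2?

At early start, night 2 has: OP103, OP101.
Demand: 3 + 2 = 5.

5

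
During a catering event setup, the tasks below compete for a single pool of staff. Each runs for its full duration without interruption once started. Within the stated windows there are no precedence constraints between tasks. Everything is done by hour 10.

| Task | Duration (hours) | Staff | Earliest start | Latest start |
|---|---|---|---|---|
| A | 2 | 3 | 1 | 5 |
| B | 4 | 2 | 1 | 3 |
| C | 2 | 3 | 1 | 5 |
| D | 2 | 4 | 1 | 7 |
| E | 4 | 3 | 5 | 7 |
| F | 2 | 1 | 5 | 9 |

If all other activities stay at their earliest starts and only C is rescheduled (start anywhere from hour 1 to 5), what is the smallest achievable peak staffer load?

9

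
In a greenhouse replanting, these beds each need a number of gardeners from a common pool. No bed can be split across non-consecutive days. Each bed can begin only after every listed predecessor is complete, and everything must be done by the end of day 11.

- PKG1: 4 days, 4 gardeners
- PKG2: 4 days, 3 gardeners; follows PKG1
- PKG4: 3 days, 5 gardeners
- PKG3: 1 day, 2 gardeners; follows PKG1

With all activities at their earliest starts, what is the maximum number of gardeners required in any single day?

Early-start schedule: PKG1@1, PKG2@5, PKG4@1, PKG3@5.
Load per day: day 1: 9, day 2: 9, day 3: 9, day 4: 4, day 5: 5, day 6: 3, day 7: 3, day 8: 3, day 9: 0, day 10: 0, day 11: 0.
Peak is 9.

9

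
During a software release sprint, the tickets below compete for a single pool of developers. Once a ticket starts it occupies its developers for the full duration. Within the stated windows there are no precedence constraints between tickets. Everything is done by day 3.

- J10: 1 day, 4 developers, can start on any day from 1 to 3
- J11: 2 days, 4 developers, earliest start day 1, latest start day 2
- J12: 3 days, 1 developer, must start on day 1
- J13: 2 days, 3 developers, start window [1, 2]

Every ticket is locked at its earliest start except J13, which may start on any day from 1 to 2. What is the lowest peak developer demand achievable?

J13@1: d1:12  d2:8  d3:1 → peak 12
J13@2: d1:9  d2:8  d3:4 → peak 9
Best is J13@2, peak 9.

9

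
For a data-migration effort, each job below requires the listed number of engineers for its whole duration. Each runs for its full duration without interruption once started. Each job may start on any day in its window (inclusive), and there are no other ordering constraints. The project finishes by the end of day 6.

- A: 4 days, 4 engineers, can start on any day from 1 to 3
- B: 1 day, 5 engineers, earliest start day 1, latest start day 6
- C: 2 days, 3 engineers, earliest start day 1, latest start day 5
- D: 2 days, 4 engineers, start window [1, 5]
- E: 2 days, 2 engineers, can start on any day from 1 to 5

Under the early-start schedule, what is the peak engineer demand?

Early-start schedule: A@1, B@1, C@1, D@1, E@1.
Load per day: day 1: 18, day 2: 13, day 3: 4, day 4: 4, day 5: 0, day 6: 0.
Peak is 18.

18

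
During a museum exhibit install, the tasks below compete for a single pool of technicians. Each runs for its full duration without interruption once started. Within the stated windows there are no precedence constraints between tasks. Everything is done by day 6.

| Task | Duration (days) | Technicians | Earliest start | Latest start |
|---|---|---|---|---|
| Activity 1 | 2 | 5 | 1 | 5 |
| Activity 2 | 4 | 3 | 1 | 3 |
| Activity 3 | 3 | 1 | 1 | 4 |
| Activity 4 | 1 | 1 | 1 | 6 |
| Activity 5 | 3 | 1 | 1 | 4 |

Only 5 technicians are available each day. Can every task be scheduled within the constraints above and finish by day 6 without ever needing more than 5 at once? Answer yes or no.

yes

Schedule Activity 1@1, Activity 2@3, Activity 3@3, Activity 4@3, Activity 5@4: d1:5  d2:5  d3:5  d4:5  d5:5  d6:4 — peak 5 ≤ 5.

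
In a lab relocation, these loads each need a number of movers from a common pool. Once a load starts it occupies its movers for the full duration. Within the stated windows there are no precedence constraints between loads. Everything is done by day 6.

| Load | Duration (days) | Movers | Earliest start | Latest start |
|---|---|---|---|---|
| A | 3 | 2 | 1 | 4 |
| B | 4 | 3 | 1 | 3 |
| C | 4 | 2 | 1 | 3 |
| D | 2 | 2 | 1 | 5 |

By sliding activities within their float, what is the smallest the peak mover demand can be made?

7

Early-start (A@1, B@1, C@1, D@1) gives peak 9: d1:9  d2:9  d3:7  d4:5  d5:0  d6:0.
Shift D→4.
Schedule A@1, B@1, C@1, D@4: d1:7  d2:7  d3:7  d4:7  d5:2  d6:0 — peak 7.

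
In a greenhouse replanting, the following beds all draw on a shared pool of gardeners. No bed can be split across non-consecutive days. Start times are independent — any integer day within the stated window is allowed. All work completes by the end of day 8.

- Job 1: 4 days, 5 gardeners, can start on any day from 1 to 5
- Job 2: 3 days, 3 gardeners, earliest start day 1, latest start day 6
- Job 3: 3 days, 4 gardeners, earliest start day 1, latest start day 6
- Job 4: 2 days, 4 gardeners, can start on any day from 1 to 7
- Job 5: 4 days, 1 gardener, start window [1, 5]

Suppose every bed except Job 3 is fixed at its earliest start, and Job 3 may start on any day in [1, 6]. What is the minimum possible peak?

Job 3@1: d1:17  d2:17  d3:13  d4:6  d5:0  d6:0  d7:0  d8:0 → peak 17
Job 3@2: d1:13  d2:17  d3:13  d4:10  d5:0  d6:0  d7:0  d8:0 → peak 17
Job 3@3: d1:13  d2:13  d3:13  d4:10  d5:4  d6:0  d7:0  d8:0 → peak 13
Job 3@4: d1:13  d2:13  d3:9  d4:10  d5:4  d6:4  d7:0  d8:0 → peak 13
Job 3@5: d1:13  d2:13  d3:9  d4:6  d5:4  d6:4  d7:4  d8:0 → peak 13
Job 3@6: d1:13  d2:13  d3:9  d4:6  d5:0  d6:4  d7:4  d8:4 → peak 13
Best is Job 3@3, peak 13.

13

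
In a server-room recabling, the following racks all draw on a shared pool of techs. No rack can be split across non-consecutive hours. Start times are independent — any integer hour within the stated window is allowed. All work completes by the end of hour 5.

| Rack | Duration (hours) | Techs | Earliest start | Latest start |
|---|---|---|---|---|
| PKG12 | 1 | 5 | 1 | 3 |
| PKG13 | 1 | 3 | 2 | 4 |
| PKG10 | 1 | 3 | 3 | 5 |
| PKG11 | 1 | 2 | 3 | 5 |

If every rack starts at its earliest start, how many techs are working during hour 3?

At early start, hour 3 has: PKG10, PKG11.
Demand: 3 + 2 = 5.

5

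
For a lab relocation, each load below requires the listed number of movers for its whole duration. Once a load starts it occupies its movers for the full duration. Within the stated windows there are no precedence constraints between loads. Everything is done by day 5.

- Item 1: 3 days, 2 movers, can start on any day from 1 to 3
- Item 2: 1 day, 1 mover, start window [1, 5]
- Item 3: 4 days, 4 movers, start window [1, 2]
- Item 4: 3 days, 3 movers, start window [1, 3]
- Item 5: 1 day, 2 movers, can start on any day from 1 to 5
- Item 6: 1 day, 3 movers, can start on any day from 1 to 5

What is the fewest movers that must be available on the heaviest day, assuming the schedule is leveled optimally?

9

Early-start (Item 1@1, Item 2@1, Item 3@1, Item 4@1, Item 5@1, Item 6@1) gives peak 15: d1:15  d2:9  d3:9  d4:4  d5:0.
Shift Item 4→2, Item 6→5.
Schedule Item 1@1, Item 2@1, Item 3@1, Item 4@2, Item 5@1, Item 6@5: d1:9  d2:9  d3:9  d4:7  d5:3 — peak 9.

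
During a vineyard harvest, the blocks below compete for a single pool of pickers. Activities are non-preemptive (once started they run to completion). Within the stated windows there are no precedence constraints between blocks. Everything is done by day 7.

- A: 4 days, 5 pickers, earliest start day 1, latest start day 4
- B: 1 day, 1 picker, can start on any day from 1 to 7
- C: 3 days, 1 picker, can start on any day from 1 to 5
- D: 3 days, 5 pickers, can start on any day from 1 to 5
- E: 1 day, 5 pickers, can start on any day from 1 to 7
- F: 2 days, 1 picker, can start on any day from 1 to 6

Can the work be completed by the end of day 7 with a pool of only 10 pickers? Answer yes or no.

Schedule A@1, B@1, C@1, D@4, E@5, F@1: d1:8  d2:7  d3:6  d4:10  d5:10  d6:5  d7:0 — peak 10 ≤ 10.

yes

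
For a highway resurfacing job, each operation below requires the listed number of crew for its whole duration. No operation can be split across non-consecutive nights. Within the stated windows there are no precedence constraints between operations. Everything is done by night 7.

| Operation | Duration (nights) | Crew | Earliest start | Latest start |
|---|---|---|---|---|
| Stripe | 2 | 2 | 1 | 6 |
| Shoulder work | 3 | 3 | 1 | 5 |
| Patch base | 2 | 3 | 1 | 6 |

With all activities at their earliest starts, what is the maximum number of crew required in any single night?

Early-start schedule: Stripe@1, Shoulder work@1, Patch base@1.
Load per night: night 1: 8, night 2: 8, night 3: 3, night 4: 0, night 5: 0, night 6: 0, night 7: 0.
Peak is 8.

8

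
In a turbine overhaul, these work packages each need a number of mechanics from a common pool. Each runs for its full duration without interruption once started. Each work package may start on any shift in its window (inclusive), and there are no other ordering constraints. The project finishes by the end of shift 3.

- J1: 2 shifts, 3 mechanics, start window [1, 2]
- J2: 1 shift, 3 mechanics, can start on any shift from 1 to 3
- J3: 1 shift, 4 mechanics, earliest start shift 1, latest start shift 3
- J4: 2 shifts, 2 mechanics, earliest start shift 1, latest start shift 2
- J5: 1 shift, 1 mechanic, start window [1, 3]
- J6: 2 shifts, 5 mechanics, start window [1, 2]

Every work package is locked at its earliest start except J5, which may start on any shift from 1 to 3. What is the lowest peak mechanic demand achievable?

17

J5@1: s1:18  s2:10  s3:0 → peak 18
J5@2: s1:17  s2:11  s3:0 → peak 17
J5@3: s1:17  s2:10  s3:1 → peak 17
Best is J5@2, peak 17.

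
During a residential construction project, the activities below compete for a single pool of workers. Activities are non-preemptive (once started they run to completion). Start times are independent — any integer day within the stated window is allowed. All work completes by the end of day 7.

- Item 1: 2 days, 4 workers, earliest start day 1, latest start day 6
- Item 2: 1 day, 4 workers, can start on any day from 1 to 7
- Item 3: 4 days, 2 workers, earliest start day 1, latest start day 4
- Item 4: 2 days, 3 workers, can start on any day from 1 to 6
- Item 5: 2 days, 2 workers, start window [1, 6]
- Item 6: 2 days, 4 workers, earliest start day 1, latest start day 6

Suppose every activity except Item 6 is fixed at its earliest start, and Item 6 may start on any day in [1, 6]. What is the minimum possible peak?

15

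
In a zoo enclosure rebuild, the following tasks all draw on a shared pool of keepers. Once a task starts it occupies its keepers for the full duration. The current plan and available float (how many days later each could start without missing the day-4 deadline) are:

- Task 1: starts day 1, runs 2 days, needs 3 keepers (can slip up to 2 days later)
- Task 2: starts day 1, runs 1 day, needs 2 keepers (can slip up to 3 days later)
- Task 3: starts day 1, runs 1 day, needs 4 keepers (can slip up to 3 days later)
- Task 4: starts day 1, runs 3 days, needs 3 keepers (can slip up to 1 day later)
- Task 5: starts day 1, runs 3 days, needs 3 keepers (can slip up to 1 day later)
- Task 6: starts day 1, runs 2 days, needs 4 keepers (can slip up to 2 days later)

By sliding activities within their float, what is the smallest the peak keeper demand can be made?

10

Early-start (Task 1@1, Task 2@1, Task 3@1, Task 4@1, Task 5@1, Task 6@1) gives peak 19: d1:19  d2:13  d3:6  d4:0.
Shift Task 4→2, Task 5→2, Task 6→3.
Schedule Task 1@1, Task 2@1, Task 3@1, Task 4@2, Task 5@2, Task 6@3: d1:9  d2:9  d3:10  d4:10 — peak 10.
Total keeper-days = 38 over 4 days ⇒ peak ≥ ⌈38/4⌉ = 10, so 10 is optimal.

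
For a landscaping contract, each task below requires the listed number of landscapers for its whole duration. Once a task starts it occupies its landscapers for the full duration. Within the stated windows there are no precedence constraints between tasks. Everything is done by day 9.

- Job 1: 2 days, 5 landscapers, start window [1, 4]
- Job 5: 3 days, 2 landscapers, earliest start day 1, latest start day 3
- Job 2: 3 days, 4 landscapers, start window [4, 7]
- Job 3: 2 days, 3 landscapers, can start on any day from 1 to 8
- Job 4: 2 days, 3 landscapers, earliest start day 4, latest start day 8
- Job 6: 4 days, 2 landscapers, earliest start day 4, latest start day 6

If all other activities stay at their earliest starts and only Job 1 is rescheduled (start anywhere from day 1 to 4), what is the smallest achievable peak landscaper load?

Job 1@1: d1:10  d2:10  d3:2  d4:9  d5:9  d6:6  d7:2  d8:0  d9:0 → peak 10
Job 1@2: d1:5  d2:10  d3:7  d4:9  d5:9  d6:6  d7:2  d8:0  d9:0 → peak 10
Job 1@3: d1:5  d2:5  d3:7  d4:14  d5:9  d6:6  d7:2  d8:0  d9:0 → peak 14
Job 1@4: d1:5  d2:5  d3:2  d4:14  d5:14  d6:6  d7:2  d8:0  d9:0 → peak 14
Best is Job 1@1, peak 10.

10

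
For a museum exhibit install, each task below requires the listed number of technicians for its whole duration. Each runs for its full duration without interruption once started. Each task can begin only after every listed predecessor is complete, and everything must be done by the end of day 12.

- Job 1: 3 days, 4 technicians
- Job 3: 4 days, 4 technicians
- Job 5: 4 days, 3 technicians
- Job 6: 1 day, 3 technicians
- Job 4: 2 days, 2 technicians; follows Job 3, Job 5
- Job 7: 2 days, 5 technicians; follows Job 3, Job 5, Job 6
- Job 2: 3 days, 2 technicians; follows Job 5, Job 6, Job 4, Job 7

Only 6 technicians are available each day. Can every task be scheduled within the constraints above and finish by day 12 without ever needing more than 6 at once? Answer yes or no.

no

The minimum achievable peak is 7; 6 < 7, so no feasible schedule stays within the cap.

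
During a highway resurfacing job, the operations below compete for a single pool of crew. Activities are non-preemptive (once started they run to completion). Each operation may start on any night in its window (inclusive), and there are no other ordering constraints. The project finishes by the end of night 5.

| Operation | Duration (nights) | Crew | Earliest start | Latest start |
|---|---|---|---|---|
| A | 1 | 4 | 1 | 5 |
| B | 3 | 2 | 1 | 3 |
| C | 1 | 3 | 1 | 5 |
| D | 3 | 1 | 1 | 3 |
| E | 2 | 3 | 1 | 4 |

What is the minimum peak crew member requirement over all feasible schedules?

5

Early-start (A@1, B@1, C@1, D@1, E@1) gives peak 13: n1:13  n2:6  n3:3  n4:0  n5:0.
Shift B→3, C→2, E→4.
Schedule A@1, B@3, C@2, D@1, E@4: n1:5  n2:4  n3:3  n4:5  n5:5 — peak 5.
Total crew member-nights = 22 over 5 nights ⇒ peak ≥ ⌈22/5⌉ = 5, so 5 is optimal.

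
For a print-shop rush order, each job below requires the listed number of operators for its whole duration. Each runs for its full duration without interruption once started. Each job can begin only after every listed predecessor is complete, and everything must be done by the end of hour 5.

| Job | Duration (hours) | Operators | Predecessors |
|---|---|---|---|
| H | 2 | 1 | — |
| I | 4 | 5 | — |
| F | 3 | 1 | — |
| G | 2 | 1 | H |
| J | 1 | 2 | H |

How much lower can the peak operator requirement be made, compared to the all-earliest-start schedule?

2

Early-start peak: h1:7  h2:7  h3:9  h4:6  h5:0 ⇒ 9.
Leveled (H@1, I@1, F@1, G@3, J@5): h1:7  h2:7  h3:7  h4:6  h5:2 ⇒ 7.
Reduction 9 − 7 = 2.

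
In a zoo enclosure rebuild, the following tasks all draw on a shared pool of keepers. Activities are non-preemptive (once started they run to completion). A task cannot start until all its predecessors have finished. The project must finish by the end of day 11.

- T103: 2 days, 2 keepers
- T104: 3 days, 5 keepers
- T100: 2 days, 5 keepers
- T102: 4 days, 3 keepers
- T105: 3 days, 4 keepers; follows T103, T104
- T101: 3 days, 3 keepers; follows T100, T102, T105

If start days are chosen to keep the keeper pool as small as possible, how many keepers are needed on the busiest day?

8

Early-start (T103@1, T104@1, T100@1, T102@1, T105@4, T101@7) gives peak 15: d1:15  d2:15  d3:8  d4:7  d5:4  d6:4  d7:3  d8:3  d9:3  d10:0  d11:0.
Shift T100→4, T102→3, T105→6, T101→9.
Schedule T103@1, T104@1, T100@4, T102@3, T105@6, T101@9: d1:7  d2:7  d3:8  d4:8  d5:8  d6:7  d7:4  d8:4  d9:3  d10:3  d11:3 — peak 8.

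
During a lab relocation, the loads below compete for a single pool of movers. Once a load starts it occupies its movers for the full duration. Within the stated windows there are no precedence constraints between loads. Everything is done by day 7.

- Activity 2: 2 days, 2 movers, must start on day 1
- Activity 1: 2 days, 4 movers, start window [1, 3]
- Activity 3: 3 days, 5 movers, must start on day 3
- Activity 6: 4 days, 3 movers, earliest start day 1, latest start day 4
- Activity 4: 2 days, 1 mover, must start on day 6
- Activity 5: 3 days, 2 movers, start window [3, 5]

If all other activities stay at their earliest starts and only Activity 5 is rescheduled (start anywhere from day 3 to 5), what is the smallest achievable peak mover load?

9

Activity 5@3: d1:9  d2:9  d3:10  d4:10  d5:7  d6:1  d7:1 → peak 10
Activity 5@4: d1:9  d2:9  d3:8  d4:10  d5:7  d6:3  d7:1 → peak 10
Activity 5@5: d1:9  d2:9  d3:8  d4:8  d5:7  d6:3  d7:3 → peak 9
Best is Activity 5@5, peak 9.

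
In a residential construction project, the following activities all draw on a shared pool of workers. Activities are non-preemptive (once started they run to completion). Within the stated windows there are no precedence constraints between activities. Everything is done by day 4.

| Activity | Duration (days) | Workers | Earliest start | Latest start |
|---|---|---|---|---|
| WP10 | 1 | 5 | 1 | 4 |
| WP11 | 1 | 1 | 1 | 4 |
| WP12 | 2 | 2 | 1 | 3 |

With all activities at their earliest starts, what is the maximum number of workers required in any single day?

8

Early-start schedule: WP10@1, WP11@1, WP12@1.
Load per day: day 1: 8, day 2: 2, day 3: 0, day 4: 0.
Peak is 8.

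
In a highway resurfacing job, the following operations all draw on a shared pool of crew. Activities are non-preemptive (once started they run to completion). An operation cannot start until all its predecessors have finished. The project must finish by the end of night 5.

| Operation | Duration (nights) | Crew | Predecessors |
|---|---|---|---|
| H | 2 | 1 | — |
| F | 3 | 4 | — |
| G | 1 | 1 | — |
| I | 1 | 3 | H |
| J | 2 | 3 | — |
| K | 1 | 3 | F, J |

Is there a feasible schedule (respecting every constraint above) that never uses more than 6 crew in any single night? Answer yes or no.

The minimum achievable peak is 7; 6 < 7, so no feasible schedule stays within the cap.

no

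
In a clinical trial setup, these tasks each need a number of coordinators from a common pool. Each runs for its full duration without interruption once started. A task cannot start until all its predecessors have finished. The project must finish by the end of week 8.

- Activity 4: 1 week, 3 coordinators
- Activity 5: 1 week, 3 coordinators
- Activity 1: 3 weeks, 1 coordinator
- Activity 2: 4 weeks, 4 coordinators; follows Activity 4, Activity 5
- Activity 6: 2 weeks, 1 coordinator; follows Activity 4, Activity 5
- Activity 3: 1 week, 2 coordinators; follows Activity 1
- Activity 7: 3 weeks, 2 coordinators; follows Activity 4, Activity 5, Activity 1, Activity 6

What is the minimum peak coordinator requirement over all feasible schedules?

Early-start (Activity 4@1, Activity 5@1, Activity 1@1, Activity 2@2, Activity 6@2, Activity 3@4, Activity 7@4) gives peak 8: w1:7  w2:6  w3:6  w4:8  w5:6  w6:2  w7:0  w8:0.
Shift Activity 1→2, Activity 3→5, Activity 7→6.
Schedule Activity 4@1, Activity 5@1, Activity 1@2, Activity 2@2, Activity 6@2, Activity 3@5, Activity 7@6: w1:6  w2:6  w3:6  w4:5  w5:6  w6:2  w7:2  w8:2 — peak 6.

6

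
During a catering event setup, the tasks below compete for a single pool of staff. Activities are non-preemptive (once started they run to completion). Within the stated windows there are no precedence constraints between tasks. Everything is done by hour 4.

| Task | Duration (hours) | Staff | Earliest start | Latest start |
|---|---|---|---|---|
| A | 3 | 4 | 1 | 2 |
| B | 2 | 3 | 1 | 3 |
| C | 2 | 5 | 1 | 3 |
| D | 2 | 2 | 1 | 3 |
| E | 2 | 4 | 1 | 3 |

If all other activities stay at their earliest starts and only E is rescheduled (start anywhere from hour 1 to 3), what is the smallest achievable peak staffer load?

14

E@1: h1:18  h2:18  h3:4  h4:0 → peak 18
E@2: h1:14  h2:18  h3:8  h4:0 → peak 18
E@3: h1:14  h2:14  h3:8  h4:4 → peak 14
Best is E@3, peak 14.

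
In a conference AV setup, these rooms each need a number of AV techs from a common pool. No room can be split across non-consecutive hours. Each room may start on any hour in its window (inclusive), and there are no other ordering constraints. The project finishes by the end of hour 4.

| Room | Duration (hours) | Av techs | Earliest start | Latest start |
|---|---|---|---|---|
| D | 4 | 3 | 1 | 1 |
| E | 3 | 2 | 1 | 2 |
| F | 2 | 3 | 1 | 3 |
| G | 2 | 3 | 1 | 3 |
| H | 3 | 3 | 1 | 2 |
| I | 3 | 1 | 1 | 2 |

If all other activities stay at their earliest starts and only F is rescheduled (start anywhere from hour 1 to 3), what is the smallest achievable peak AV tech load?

F@1: h1:15  h2:15  h3:9  h4:3 → peak 15
F@2: h1:12  h2:15  h3:12  h4:3 → peak 15
F@3: h1:12  h2:12  h3:12  h4:6 → peak 12
Best is F@3, peak 12.

12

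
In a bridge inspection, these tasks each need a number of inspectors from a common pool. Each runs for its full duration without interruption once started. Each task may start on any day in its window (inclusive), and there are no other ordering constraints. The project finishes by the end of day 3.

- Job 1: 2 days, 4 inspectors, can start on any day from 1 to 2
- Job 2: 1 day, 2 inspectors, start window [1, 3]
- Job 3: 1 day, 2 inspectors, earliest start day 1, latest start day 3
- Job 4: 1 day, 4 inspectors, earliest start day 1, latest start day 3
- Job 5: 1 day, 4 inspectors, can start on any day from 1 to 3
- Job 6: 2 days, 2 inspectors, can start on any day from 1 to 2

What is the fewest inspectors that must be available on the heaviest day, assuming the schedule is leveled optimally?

Early-start (Job 1@1, Job 2@1, Job 3@1, Job 4@1, Job 5@1, Job 6@1) gives peak 18: d1:18  d2:6  d3:0.
Shift Job 3→2, Job 4→3, Job 5→3.
Schedule Job 1@1, Job 2@1, Job 3@2, Job 4@3, Job 5@3, Job 6@1: d1:8  d2:8  d3:8 — peak 8.
Total inspector-days = 24 over 3 days ⇒ peak ≥ ⌈24/3⌉ = 8, so 8 is optimal.

8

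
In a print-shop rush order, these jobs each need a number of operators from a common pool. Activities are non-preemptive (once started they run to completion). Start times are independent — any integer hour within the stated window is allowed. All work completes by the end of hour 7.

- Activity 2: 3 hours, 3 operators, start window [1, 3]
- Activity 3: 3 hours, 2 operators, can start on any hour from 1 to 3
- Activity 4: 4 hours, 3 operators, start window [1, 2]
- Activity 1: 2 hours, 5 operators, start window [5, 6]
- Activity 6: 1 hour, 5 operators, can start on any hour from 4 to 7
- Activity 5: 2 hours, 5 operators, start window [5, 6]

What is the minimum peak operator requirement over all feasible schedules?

Schedule Activity 2@1, Activity 3@1, Activity 4@1, Activity 1@5, Activity 6@4, Activity 5@5: h1:8  h2:8  h3:8  h4:8  h5:10  h6:10  h7:0 — peak 10.

10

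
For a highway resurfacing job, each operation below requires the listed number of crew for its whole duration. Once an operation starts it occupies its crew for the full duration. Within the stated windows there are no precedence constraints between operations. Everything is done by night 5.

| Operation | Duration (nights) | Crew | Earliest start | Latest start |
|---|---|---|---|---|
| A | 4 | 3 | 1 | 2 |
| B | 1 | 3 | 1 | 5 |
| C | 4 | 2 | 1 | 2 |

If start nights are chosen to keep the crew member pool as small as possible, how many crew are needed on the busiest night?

Early-start (A@1, B@1, C@1) gives peak 8: n1:8  n2:5  n3:5  n4:5  n5:0.
Shift B→5.
Schedule A@1, B@5, C@1: n1:5  n2:5  n3:5  n4:5  n5:3 — peak 5.
Total crew member-nights = 23 over 5 nights ⇒ peak ≥ ⌈23/5⌉ = 5, so 5 is optimal.

5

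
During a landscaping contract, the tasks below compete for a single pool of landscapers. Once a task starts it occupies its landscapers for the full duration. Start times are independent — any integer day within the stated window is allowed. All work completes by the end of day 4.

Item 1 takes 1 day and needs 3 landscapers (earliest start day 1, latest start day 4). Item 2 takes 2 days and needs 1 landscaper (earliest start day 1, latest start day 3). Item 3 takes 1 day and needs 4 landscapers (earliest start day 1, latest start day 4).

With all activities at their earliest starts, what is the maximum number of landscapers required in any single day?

8

Early-start schedule: Item 1@1, Item 2@1, Item 3@1.
Load per day: day 1: 8, day 2: 1, day 3: 0, day 4: 0.
Peak is 8.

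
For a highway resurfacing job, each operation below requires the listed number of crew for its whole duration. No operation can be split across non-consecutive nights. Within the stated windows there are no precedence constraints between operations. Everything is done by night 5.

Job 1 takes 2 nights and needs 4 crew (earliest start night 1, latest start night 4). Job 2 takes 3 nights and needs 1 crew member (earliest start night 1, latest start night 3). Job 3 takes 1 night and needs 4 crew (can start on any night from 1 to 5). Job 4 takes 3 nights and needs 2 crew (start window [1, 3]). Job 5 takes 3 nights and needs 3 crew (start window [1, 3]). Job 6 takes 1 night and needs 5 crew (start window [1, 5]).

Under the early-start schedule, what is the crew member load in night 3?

At early start, night 3 has: Job 2, Job 4, Job 5.
Demand: 1 + 2 + 3 = 6.

6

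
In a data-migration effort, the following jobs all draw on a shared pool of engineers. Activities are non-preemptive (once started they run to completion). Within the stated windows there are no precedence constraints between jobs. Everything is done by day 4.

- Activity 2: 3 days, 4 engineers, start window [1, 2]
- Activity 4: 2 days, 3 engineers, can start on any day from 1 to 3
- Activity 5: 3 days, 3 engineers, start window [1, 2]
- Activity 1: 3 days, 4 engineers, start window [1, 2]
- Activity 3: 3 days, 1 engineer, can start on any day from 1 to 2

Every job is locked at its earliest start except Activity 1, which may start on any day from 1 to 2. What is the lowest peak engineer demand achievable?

15

Activity 1@1: d1:15  d2:15  d3:12  d4:0 → peak 15
Activity 1@2: d1:11  d2:15  d3:12  d4:4 → peak 15
Best is Activity 1@1, peak 15.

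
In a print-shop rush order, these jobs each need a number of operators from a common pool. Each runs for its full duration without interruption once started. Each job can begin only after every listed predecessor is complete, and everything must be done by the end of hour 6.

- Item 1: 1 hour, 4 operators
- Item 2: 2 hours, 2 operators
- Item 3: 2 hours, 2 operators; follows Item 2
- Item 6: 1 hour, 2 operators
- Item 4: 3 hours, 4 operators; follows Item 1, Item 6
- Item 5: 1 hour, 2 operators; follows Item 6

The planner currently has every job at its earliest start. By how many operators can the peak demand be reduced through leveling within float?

2

Early-start peak: h1:8  h2:8  h3:6  h4:6  h5:0  h6:0 ⇒ 8.
Leveled (Item 1@1, Item 2@1, Item 3@3, Item 6@2, Item 4@3, Item 5@5): h1:6  h2:4  h3:6  h4:6  h5:6  h6:0 ⇒ 6.
Reduction 8 − 6 = 2.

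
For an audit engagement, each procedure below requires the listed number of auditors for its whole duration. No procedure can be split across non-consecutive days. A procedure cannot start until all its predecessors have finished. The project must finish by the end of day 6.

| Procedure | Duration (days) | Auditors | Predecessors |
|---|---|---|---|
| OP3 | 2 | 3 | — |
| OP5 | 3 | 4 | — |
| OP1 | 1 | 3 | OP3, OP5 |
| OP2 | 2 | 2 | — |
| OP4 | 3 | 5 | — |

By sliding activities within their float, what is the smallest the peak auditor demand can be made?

Early-start (OP3@1, OP5@1, OP1@4, OP2@1, OP4@1) gives peak 14: d1:14  d2:14  d3:9  d4:3  d5:0  d6:0.
Shift OP2→5, OP4→4.
Schedule OP3@1, OP5@1, OP1@4, OP2@5, OP4@4: d1:7  d2:7  d3:4  d4:8  d5:7  d6:7 — peak 8.

8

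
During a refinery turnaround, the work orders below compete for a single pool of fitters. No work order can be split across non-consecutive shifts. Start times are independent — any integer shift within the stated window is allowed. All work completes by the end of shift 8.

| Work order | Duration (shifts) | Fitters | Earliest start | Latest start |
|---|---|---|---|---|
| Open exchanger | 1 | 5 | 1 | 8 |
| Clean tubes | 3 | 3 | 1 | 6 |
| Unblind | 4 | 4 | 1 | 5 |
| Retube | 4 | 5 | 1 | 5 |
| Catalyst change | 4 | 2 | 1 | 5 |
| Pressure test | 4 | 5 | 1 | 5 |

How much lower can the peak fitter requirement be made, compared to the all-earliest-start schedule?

13

Early-start peak: s1:24  s2:19  s3:19  s4:16  s5:0  s6:0  s7:0  s8:0 ⇒ 24.
Leveled (Open exchanger@1, Clean tubes@2, Unblind@1, Retube@5, Catalyst change@1, Pressure test@5): s1:11  s2:9  s3:9  s4:9  s5:10  s6:10  s7:10  s8:10 ⇒ 11.
Reduction 24 − 11 = 13.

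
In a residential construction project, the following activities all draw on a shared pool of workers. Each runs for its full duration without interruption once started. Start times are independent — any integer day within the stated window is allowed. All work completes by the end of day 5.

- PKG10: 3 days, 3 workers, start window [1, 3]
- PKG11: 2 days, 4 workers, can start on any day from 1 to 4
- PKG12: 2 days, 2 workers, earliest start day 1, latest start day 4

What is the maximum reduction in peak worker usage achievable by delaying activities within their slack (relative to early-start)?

4

Early-start peak: d1:9  d2:9  d3:3  d4:0  d5:0 ⇒ 9.
Leveled (PKG10@1, PKG11@4, PKG12@1): d1:5  d2:5  d3:3  d4:4  d5:4 ⇒ 5.
Reduction 9 − 5 = 4.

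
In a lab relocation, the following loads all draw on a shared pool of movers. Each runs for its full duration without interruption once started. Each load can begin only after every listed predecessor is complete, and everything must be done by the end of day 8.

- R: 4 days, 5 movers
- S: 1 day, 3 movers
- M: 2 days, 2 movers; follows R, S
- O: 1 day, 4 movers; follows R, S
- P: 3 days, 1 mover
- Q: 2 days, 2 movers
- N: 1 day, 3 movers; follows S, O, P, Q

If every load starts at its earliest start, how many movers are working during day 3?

6

At early start, day 3 has: R, P.
Demand: 5 + 1 = 6.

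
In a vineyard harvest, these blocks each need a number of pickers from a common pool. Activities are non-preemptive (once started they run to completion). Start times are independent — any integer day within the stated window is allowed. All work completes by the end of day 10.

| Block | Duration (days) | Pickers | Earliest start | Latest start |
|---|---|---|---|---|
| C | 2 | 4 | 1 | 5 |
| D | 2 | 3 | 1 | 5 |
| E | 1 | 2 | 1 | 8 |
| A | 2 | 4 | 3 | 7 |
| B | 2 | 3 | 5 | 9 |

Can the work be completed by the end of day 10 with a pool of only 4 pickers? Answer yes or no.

yes

Schedule C@1, D@3, E@5, A@6, B@8: d1:4  d2:4  d3:3  d4:3  d5:2  d6:4  d7:4  d8:3  d9:3  d10:0 — peak 4 ≤ 4.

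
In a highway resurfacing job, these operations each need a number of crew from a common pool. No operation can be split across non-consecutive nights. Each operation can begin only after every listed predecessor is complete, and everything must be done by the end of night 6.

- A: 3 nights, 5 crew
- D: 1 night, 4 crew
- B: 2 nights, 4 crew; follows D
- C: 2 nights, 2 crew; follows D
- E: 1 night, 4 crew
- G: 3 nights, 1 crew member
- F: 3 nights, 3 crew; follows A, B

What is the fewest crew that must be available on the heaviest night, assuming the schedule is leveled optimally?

9

Early-start (A@1, D@1, B@2, C@2, E@1, G@1, F@4) gives peak 14: n1:14  n2:12  n3:12  n4:3  n5:3  n6:3.
Shift C→4, E→6, G→4.
Schedule A@1, D@1, B@2, C@4, E@6, G@4, F@4: n1:9  n2:9  n3:9  n4:6  n5:6  n6:8 — peak 9.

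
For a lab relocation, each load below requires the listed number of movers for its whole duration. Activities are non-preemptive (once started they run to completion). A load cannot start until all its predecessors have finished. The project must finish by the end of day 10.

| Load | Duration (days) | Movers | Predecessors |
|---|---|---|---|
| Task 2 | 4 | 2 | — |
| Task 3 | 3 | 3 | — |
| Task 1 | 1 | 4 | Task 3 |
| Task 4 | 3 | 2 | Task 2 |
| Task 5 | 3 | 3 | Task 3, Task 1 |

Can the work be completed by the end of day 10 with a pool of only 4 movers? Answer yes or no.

no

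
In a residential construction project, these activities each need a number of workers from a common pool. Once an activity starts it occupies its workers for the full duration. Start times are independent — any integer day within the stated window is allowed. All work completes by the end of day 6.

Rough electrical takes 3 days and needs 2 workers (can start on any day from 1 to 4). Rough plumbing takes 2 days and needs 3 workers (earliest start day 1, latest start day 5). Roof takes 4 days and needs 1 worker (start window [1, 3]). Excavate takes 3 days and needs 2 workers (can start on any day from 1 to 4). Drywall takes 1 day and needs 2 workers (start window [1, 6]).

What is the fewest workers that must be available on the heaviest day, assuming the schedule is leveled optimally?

Early-start (Rough electrical@1, Rough plumbing@1, Roof@1, Excavate@1, Drywall@1) gives peak 10: d1:10  d2:8  d3:5  d4:1  d5:0  d6:0.
Shift Roof→3, Excavate→3, Drywall→4.
Schedule Rough electrical@1, Rough plumbing@1, Roof@3, Excavate@3, Drywall@4: d1:5  d2:5  d3:5  d4:5  d5:3  d6:1 — peak 5.

5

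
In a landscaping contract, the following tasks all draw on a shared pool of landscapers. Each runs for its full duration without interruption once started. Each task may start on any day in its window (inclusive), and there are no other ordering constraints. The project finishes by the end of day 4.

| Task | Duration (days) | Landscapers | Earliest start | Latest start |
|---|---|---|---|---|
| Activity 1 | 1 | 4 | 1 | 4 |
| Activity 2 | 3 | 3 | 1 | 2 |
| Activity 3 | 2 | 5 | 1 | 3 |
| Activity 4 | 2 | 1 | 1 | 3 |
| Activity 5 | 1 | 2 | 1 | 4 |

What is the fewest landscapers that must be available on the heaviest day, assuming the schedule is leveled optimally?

Early-start (Activity 1@1, Activity 2@1, Activity 3@1, Activity 4@1, Activity 5@1) gives peak 15: d1:15  d2:9  d3:3  d4:0.
Shift Activity 3→3, Activity 5→2.
Schedule Activity 1@1, Activity 2@1, Activity 3@3, Activity 4@1, Activity 5@2: d1:8  d2:6  d3:8  d4:5 — peak 8.

8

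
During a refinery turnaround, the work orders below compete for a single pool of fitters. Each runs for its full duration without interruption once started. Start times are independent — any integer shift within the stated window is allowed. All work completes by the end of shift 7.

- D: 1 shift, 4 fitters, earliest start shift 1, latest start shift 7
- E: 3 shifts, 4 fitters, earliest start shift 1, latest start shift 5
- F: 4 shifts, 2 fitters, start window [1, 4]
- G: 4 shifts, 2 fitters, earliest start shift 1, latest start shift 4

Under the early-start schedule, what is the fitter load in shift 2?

8

At early start, shift 2 has: E, F, G.
Demand: 4 + 2 + 2 = 8.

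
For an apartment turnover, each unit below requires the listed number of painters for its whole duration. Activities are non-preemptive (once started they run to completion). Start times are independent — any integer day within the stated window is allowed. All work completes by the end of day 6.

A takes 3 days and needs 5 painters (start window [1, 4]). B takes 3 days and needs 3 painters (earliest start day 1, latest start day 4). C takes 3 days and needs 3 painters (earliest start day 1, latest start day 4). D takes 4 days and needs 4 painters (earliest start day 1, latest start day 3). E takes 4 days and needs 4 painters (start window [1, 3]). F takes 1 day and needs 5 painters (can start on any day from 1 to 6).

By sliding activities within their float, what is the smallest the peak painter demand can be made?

Early-start (A@1, B@1, C@1, D@1, E@1, F@1) gives peak 24: d1:24  d2:19  d3:19  d4:8  d5:0  d6:0.
Shift B→4, C→4, F→5.
Schedule A@1, B@4, C@4, D@1, E@1, F@5: d1:13  d2:13  d3:13  d4:14  d5:11  d6:6 — peak 14.

14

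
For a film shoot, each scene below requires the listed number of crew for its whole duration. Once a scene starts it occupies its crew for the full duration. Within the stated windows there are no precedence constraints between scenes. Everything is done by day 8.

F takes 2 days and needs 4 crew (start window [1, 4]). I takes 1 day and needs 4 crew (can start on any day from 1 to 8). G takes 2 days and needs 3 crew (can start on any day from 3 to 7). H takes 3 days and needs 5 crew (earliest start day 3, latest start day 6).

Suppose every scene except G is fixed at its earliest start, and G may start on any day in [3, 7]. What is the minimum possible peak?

G@3: d1:8  d2:4  d3:8  d4:8  d5:5  d6:0  d7:0  d8:0 → peak 8
G@4: d1:8  d2:4  d3:5  d4:8  d5:8  d6:0  d7:0  d8:0 → peak 8
G@5: d1:8  d2:4  d3:5  d4:5  d5:8  d6:3  d7:0  d8:0 → peak 8
G@6: d1:8  d2:4  d3:5  d4:5  d5:5  d6:3  d7:3  d8:0 → peak 8
G@7: d1:8  d2:4  d3:5  d4:5  d5:5  d6:0  d7:3  d8:3 → peak 8
Best is G@3, peak 8.

8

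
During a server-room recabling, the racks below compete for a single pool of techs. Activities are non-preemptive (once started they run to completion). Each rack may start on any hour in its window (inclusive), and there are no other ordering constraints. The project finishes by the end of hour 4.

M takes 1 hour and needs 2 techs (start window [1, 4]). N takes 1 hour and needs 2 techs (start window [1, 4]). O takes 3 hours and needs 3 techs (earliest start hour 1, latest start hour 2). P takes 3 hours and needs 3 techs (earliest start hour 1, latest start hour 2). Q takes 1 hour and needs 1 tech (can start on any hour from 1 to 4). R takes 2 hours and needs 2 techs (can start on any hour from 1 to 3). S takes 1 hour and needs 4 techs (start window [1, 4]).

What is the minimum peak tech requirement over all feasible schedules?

8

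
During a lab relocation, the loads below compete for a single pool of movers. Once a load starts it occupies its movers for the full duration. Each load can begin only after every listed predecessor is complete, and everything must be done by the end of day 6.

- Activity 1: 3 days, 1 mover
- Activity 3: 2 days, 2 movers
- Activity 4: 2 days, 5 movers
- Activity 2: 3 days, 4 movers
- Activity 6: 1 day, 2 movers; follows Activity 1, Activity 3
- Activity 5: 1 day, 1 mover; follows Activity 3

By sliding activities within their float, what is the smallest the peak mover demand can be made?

Early-start (Activity 1@1, Activity 3@1, Activity 4@1, Activity 2@1, Activity 6@4, Activity 5@3) gives peak 12: d1:12  d2:12  d3:6  d4:2  d5:0  d6:0.
Shift Activity 3→3, Activity 2→4, Activity 6→5, Activity 5→6.
Schedule Activity 1@1, Activity 3@3, Activity 4@1, Activity 2@4, Activity 6@5, Activity 5@6: d1:6  d2:6  d3:3  d4:6  d5:6  d6:5 — peak 6.
Total mover-days = 32 over 6 days ⇒ peak ≥ ⌈32/6⌉ = 6, so 6 is optimal.

6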